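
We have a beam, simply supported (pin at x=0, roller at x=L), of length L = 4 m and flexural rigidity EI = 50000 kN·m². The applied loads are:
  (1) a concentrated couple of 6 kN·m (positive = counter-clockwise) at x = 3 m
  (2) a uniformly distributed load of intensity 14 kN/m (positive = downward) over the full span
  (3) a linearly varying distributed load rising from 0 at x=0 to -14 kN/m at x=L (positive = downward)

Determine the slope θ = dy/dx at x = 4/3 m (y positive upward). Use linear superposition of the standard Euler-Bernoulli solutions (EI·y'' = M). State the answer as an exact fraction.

Load 1 — applied couple M₀=6 kN·m at a=3 m (b=L-a=1):
  θ_1 = (M₀x²/(2L)+C₁)/EI  [x≤a] with C₁=M₀(3b²-L²)/(6L)=-13/4 = (6·(4/3)²/(2·4)+(-13/4))/50000 = -23/600000 rad
Load 2 — uniform load w=14 kN/m over full span:
  θ_2 = -w(L³-6Lx²+4x³)/(24EI) = -14·(4³-6·4·(4/3)²+4·(4/3)³)/(24·50000) = -91/253125 rad
Load 3 — triangular load w₀=-14 kN/m (0→w₀ over full span):
  θ_3 = -w₀(7L⁴-30L²x²+15x⁴)/(360LEI) = -(-14)·(7·4⁴-30·4²·(4/3)²+15·(4/3)⁴)/(360·4·50000) = 728/3796875 rad
Superposition: θ = Σ θ_i = -50083/243000000 rad ≈ -0.000206 rad

θ(4/3) = -50083/243000000 rad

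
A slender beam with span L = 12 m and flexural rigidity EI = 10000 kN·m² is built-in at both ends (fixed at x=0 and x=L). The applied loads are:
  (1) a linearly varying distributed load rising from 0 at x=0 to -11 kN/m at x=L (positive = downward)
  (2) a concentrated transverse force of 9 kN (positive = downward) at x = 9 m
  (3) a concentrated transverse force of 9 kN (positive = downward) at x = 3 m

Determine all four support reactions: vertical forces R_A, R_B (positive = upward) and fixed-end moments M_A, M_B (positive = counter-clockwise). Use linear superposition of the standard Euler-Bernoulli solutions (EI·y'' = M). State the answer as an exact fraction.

R_A = -54/5 kN, M_A = -651/20 kN·m, R_B = -186/5 kN, M_B = 1179/20 kN·m

Load 1 — triangular load w₀=-11 kN/m (0→w₀ over full span):
  R_A = 3w₀L/20 = 3·(-11)·12/20 = -99/5 kN
  M_A = w₀L²/30 = (-11)·12²/30 = -264/5 kN·m
  R_B = 7w₀L/20 = 7·(-11)·12/20 = -231/5 kN
  M_B = -w₀L²/20 = -(-11)·12²/20 = 396/5 kN·m
Load 2 — point force P=9 kN at a=9 m (b=L-a=3):
  R_A = Pb²(3a+b)/L³ = 9·3²·(3·9+3)/12³ = 45/32 kN
  M_A = Pab²/L² = 9·9·3²/12² = 81/16 kN·m
  R_B = Pa²(a+3b)/L³ = 9·9²·(9+3·3)/12³ = 243/32 kN
  M_B = -Pa²b/L² = -9·9²·3/12² = -243/16 kN·m
Load 3 — point force P=9 kN at a=3 m (b=L-a=9):
  R_A = Pb²(3a+b)/L³ = 9·9²·(3·3+9)/12³ = 243/32 kN
  M_A = Pab²/L² = 9·3·9²/12² = 243/16 kN·m
  R_B = Pa²(a+3b)/L³ = 9·3²·(3+3·9)/12³ = 45/32 kN
  M_B = -Pa²b/L² = -9·3²·9/12² = -81/16 kN·m
Superposition: R_A = -54/5 kN, M_A = -651/20 kN·m, R_B = -186/5 kN, M_B = 1179/20 kN·m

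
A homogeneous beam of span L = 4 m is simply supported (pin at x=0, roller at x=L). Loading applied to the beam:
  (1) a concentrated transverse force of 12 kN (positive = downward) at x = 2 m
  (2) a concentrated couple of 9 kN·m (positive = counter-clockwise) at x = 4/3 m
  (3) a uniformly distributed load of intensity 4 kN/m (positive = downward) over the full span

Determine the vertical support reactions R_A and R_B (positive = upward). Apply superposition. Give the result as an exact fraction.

R_A = 65/4 kN, R_B = 47/4 kN

Load 1 — point force P=12 kN at a=2 m (b=L-a=2):
  R_A = Pb/L = 12·2/4 = 6 kN
  R_B = Pa/L = 12·2/4 = 6 kN
Load 2 — applied couple M₀=9 kN·m at a=4/3 m (b=L-a=8/3):
  R_A = M₀/L = 9/4 kN
  R_B = -M₀/L = -9/4 kN
Load 3 — uniform load w=4 kN/m over full span:
  R_A = wL/2 = 4·4/2 = 8 kN
  R_B = wL/2 = 4·4/2 = 8 kN
Superposition: R_A = 65/4 kN, R_B = 47/4 kN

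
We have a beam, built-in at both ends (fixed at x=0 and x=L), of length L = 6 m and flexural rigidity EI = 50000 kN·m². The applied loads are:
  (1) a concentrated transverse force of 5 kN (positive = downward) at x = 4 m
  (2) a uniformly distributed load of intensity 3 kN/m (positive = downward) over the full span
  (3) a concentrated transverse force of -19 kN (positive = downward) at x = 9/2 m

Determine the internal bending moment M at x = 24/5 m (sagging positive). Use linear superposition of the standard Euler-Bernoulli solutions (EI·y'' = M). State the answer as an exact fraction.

M(24/5) = -2853/800 kN·m

Load 1 — point force P=5 kN at a=4 m (b=L-a=2):
  M_1 = Pa²(a+3b)(L-x)/L³ - Pa²b/L²  [x>a] = 5·4²·(4+3·2)·(6-(24/5))/6³ - 5·4²·2/6² = 0 kN·m
Load 2 — uniform load w=3 kN/m over full span:
  M_2 = wLx/2 - wL²/12 - wx²/2 = 3·6·(24/5)/2 - 3·6²/12 - 3·(24/5)²/2 = -9/25 kN·m
Load 3 — point force P=-19 kN at a=9/2 m (b=L-a=3/2):
  M_3 = Pa²(a+3b)(L-x)/L³ - Pa²b/L²  [x>a] = (-19)·(9/2)²·((9/2)+3·(3/2))·(6-(24/5))/6³ - (-19)·(9/2)²·(3/2)/6² = -513/160 kN·m
Superposition: M = Σ M_i = -2853/800 kN·m ≈ -3.566250 kN·m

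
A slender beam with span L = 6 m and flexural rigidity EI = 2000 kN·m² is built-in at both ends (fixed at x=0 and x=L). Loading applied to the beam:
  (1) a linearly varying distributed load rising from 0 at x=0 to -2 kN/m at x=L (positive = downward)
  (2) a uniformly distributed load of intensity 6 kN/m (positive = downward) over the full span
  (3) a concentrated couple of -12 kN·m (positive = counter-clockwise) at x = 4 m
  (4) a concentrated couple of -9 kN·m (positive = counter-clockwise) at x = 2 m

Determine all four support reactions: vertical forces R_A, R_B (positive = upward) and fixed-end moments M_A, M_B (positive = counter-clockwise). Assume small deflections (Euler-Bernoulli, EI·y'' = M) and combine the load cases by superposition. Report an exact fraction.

Load 1 — triangular load w₀=-2 kN/m (0→w₀ over full span):
  R_A = 3w₀L/20 = 3·(-2)·6/20 = -9/5 kN
  M_A = w₀L²/30 = (-2)·6²/30 = -12/5 kN·m
  R_B = 7w₀L/20 = 7·(-2)·6/20 = -21/5 kN
  M_B = -w₀L²/20 = -(-2)·6²/20 = 18/5 kN·m
Load 2 — uniform load w=6 kN/m over full span:
  R_A = wL/2 = 6·6/2 = 18 kN
  M_A = wL²/12 = 6·6²/12 = 18 kN·m
  R_B = wL/2 = 6·6/2 = 18 kN
  M_B = -wL²/12 = -6·6²/12 = -18 kN·m
Load 3 — applied couple M₀=-12 kN·m at a=4 m (b=L-a=2):
  R_A = 6M₀ab/L³ = 6·(-12)·4·2/6³ = -8/3 kN
  M_A = M₀b(2a-b)/L² = (-12)·2·(2·4-2)/6² = -4 kN·m
  R_B = -6M₀ab/L³ = -6·(-12)·4·2/6³ = 8/3 kN
  M_B = M₀a(2b-a)/L² = (-12)·4·(2·2-4)/6² = 0 kN·m
Load 4 — applied couple M₀=-9 kN·m at a=2 m (b=L-a=4):
  R_A = 6M₀ab/L³ = 6·(-9)·2·4/6³ = -2 kN
  M_A = M₀b(2a-b)/L² = (-9)·4·(2·2-4)/6² = 0 kN·m
  R_B = -6M₀ab/L³ = -6·(-9)·2·4/6³ = 2 kN
  M_B = M₀a(2b-a)/L² = (-9)·2·(2·4-2)/6² = -3 kN·m
Superposition: R_A = 173/15 kN, M_A = 58/5 kN·m, R_B = 277/15 kN, M_B = -87/5 kN·m

R_A = 173/15 kN, M_A = 58/5 kN·m, R_B = 277/15 kN, M_B = -87/5 kN·m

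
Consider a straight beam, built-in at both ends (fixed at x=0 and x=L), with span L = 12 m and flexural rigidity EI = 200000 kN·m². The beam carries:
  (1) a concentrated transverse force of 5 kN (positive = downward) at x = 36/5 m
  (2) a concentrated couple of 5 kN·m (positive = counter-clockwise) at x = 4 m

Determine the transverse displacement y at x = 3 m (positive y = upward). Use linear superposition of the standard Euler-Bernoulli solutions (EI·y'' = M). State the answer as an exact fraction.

y(3) = -31/400000 m

Load 1 — point force P=5 kN at a=36/5 m (b=L-a=24/5):
  y_1 = -Pb²x²(3aL-(3a+b)x)/(6L³EI)  [x≤a] = -5·(24/5)²·3²·(3·(36/5)·12-(3·(36/5)+(24/5))·3)/(6·12³·200000) = -9/100000 m
Load 2 — applied couple M₀=5 kN·m at a=4 m (b=L-a=8):
  y_2 = (R_Ax³/6 - M_Ax²/2)/EI  [x≤a] with R_A=5/9, M_A=0 = ((5/9)·3³/6 - 0·3²/2)/200000 = 1/80000 m
Superposition: y = Σ y_i = -31/400000 m ≈ -0.000077 m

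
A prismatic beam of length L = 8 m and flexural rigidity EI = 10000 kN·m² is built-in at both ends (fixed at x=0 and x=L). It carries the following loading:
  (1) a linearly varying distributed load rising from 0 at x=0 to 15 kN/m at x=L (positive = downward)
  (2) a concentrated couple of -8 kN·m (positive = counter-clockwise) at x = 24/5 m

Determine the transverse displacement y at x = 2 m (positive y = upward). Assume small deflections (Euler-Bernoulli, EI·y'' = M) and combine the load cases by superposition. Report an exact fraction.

y(2) = -373/100000 m

Load 1 — triangular load w₀=15 kN/m (0→w₀ over full span):
  y_1 = -w₀x²(L-x)²(x+2L)/(120LEI) = -15·2²·(8-2)²·(2+2·8)/(120·8·10000) = -81/20000 m
Load 2 — applied couple M₀=-8 kN·m at a=24/5 m (b=L-a=16/5):
  y_2 = (R_Ax³/6 - M_Ax²/2)/EI  [x≤a] with R_A=-36/25, M_A=-64/25 = ((-36/25)·2³/6 - (-64/25)·2²/2)/10000 = 1/3125 m
Superposition: y = Σ y_i = -373/100000 m ≈ -0.003730 m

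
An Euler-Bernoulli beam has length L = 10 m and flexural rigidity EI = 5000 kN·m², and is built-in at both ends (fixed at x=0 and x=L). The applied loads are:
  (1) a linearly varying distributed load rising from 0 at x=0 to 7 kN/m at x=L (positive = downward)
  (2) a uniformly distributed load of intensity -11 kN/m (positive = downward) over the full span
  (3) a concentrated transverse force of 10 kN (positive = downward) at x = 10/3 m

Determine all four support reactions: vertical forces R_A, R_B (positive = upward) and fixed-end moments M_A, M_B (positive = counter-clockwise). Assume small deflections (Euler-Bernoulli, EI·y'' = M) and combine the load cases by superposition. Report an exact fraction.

R_A = -2003/54 kN, M_A = -1445/27 kN·m, R_B = -1507/54 kN, M_B = 1330/27 kN·m

Load 1 — triangular load w₀=7 kN/m (0→w₀ over full span):
  R_A = 3w₀L/20 = 3·7·10/20 = 21/2 kN
  M_A = w₀L²/30 = 7·10²/30 = 70/3 kN·m
  R_B = 7w₀L/20 = 7·7·10/20 = 49/2 kN
  M_B = -w₀L²/20 = -7·10²/20 = -35 kN·m
Load 2 — uniform load w=-11 kN/m over full span:
  R_A = wL/2 = (-11)·10/2 = -55 kN
  M_A = wL²/12 = (-11)·10²/12 = -275/3 kN·m
  R_B = wL/2 = (-11)·10/2 = -55 kN
  M_B = -wL²/12 = -(-11)·10²/12 = 275/3 kN·m
Load 3 — point force P=10 kN at a=10/3 m (b=L-a=20/3):
  R_A = Pb²(3a+b)/L³ = 10·(20/3)²·(3·(10/3)+(20/3))/10³ = 200/27 kN
  M_A = Pab²/L² = 10·(10/3)·(20/3)²/10² = 400/27 kN·m
  R_B = Pa²(a+3b)/L³ = 10·(10/3)²·((10/3)+3·(20/3))/10³ = 70/27 kN
  M_B = -Pa²b/L² = -10·(10/3)²·(20/3)/10² = -200/27 kN·m
Superposition: R_A = -2003/54 kN, M_A = -1445/27 kN·m, R_B = -1507/54 kN, M_B = 1330/27 kN·m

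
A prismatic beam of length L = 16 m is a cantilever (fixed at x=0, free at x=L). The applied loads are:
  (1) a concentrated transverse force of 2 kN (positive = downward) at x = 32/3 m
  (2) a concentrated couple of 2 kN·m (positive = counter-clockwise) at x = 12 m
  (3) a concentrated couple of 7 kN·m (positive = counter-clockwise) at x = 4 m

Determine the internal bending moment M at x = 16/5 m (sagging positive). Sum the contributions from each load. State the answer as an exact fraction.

Load 1 — point force P=2 kN at a=32/3 m (b=L-a=16/3):
  M_1 = -P(a-x)  [x≤a] = -2·((32/3)-(16/5)) = -224/15 kN·m
Load 2 — applied couple M₀=2 kN·m at a=12 m (b=L-a=4):
  M_2 = M₀  [x≤a] = 2 = 2 kN·m
Load 3 — applied couple M₀=7 kN·m at a=4 m (b=L-a=12):
  M_3 = M₀  [x≤a] = 7 = 7 kN·m
Superposition: M = Σ M_i = -89/15 kN·m ≈ -5.933333 kN·m

M(16/5) = -89/15 kN·m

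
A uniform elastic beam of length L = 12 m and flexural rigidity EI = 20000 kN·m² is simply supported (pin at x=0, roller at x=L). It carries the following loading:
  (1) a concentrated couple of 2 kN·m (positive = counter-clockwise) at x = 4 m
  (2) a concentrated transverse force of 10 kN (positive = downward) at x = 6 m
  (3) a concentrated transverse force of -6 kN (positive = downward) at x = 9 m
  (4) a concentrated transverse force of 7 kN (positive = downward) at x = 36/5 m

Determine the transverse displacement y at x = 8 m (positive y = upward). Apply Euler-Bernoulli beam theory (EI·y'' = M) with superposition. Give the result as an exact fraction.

y(8) = -207577/11250000 m

Load 1 — applied couple M₀=2 kN·m at a=4 m (b=L-a=8):
  y_1 = (M₀x³/(6L)-M₀(x-a)²/2+C₁x)/EI  [x>a] with C₁=M₀(3b²-L²)/(6L)=4/3 = (2·8³/(6·12)-2·(8-4)²/2+(4/3)·8)/20000 = 1/2250 m
Load 2 — point force P=10 kN at a=6 m (b=L-a=6):
  y_2 = -Pa(L-x)(2Lx-a²-x²)/(6LEI)  [x>a] = -10·6·(12-8)·(2·12·8-6²-8²)/(6·12·20000) = -23/1500 m
Load 3 — point force P=-6 kN at a=9 m (b=L-a=3):
  y_3 = -Pbx(L²-b²-x²)/(6LEI)  [x≤a] = -(-6)·3·8·(12²-3²-8²)/(6·12·20000) = 71/10000 m
Load 4 — point force P=7 kN at a=36/5 m (b=L-a=24/5):
  y_4 = -Pa(L-x)(2Lx-a²-x²)/(6LEI)  [x>a] = -7·(36/5)·(12-8)·(2·12·8-(36/5)²-8²)/(6·12·20000) = -833/78125 m
Superposition: y = Σ y_i = -207577/11250000 m ≈ -0.018451 m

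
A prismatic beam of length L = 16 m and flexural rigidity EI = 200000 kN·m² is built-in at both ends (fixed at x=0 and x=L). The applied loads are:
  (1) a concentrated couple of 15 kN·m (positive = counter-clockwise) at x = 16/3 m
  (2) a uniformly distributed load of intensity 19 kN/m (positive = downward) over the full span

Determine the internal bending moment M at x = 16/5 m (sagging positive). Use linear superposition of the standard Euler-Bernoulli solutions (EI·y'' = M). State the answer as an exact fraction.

M(16/5) = -916/75 kN·m

Load 1 — applied couple M₀=15 kN·m at a=16/3 m (b=L-a=32/3):
  M_1 = R_Ax - M_A  [x≤a] with R_A=5/4, M_A=0 = (5/4)·(16/5) - 0 = 4 kN·m
Load 2 — uniform load w=19 kN/m over full span:
  M_2 = wLx/2 - wL²/12 - wx²/2 = 19·16·(16/5)/2 - 19·16²/12 - 19·(16/5)²/2 = -1216/75 kN·m
Superposition: M = Σ M_i = -916/75 kN·m ≈ -12.213333 kN·m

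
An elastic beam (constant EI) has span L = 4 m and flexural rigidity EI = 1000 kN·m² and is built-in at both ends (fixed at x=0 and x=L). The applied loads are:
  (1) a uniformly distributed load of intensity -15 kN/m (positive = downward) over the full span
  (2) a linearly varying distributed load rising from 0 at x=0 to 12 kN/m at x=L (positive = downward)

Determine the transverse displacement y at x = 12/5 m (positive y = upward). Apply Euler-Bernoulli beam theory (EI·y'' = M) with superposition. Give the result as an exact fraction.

y(12/5) = 10512/1953125 m

Load 1 — uniform load w=-15 kN/m over full span:
  y_1 = -wx²(L-x)²/(24EI) = -(-15)·(12/5)²·(4-(12/5))²/(24·1000) = 144/15625 m
Load 2 — triangular load w₀=12 kN/m (0→w₀ over full span):
  y_2 = -w₀x²(L-x)²(x+2L)/(120LEI) = -12·(12/5)²·(4-(12/5))²·((12/5)+2·4)/(120·4·1000) = -7488/1953125 m
Superposition: y = Σ y_i = 10512/1953125 m ≈ 0.005382 m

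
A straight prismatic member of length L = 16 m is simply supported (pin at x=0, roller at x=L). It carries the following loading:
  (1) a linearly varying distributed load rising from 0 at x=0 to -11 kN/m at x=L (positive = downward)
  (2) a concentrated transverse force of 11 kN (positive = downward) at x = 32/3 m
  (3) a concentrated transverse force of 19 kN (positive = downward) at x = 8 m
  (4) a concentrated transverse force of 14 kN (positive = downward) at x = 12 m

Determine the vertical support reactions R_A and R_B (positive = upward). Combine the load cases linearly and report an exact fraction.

R_A = -38/3 kN, R_B = -94/3 kN

Load 1 — triangular load w₀=-11 kN/m (0→w₀ over full span):
  R_A = w₀L/6 = (-11)·16/6 = -88/3 kN
  R_B = w₀L/3 = (-11)·16/3 = -176/3 kN
Load 2 — point force P=11 kN at a=32/3 m (b=L-a=16/3):
  R_A = Pb/L = 11·(16/3)/16 = 11/3 kN
  R_B = Pa/L = 11·(32/3)/16 = 22/3 kN
Load 3 — point force P=19 kN at a=8 m (b=L-a=8):
  R_A = Pb/L = 19·8/16 = 19/2 kN
  R_B = Pa/L = 19·8/16 = 19/2 kN
Load 4 — point force P=14 kN at a=12 m (b=L-a=4):
  R_A = Pb/L = 14·4/16 = 7/2 kN
  R_B = Pa/L = 14·12/16 = 21/2 kN
Superposition: R_A = -38/3 kN, R_B = -94/3 kN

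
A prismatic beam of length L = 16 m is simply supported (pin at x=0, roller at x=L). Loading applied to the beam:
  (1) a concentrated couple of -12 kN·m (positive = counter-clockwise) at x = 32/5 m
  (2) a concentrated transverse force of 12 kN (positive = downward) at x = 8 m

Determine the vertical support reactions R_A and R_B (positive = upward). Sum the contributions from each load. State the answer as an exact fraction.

Load 1 — applied couple M₀=-12 kN·m at a=32/5 m (b=L-a=48/5):
  R_A = M₀/L = (-12)/16 = -3/4 kN
  R_B = -M₀/L = -(-12)/16 = 3/4 kN
Load 2 — point force P=12 kN at a=8 m (b=L-a=8):
  R_A = Pb/L = 12·8/16 = 6 kN
  R_B = Pa/L = 12·8/16 = 6 kN
Superposition: R_A = 21/4 kN, R_B = 27/4 kN

R_A = 21/4 kN, R_B = 27/4 kN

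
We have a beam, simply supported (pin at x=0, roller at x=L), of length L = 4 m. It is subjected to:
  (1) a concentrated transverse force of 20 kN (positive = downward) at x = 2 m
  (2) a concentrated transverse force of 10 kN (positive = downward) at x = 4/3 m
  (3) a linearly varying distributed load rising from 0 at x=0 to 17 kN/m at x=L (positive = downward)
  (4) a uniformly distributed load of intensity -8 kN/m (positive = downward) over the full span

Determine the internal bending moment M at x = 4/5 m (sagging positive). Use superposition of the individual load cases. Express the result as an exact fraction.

M(4/5) = 4424/375 kN·m

Load 1 — point force P=20 kN at a=2 m (b=L-a=2):
  M_1 = Pbx/L  [x≤a] = 20·2·(4/5)/4 = 8 kN·m
Load 2 — point force P=10 kN at a=4/3 m (b=L-a=8/3):
  M_2 = Pbx/L  [x≤a] = 10·(8/3)·(4/5)/4 = 16/3 kN·m
Load 3 — triangular load w₀=17 kN/m (0→w₀ over full span):
  M_3 = w₀Lx/6 - w₀x³/(6L) = 17·4·(4/5)/6 - 17·(4/5)³/(6·4) = 1088/125 kN·m
Load 4 — uniform load w=-8 kN/m over full span:
  M_4 = wx(L-x)/2 = (-8)·(4/5)·(4-(4/5))/2 = -256/25 kN·m
Superposition: M = Σ M_i = 4424/375 kN·m ≈ 11.797333 kN·m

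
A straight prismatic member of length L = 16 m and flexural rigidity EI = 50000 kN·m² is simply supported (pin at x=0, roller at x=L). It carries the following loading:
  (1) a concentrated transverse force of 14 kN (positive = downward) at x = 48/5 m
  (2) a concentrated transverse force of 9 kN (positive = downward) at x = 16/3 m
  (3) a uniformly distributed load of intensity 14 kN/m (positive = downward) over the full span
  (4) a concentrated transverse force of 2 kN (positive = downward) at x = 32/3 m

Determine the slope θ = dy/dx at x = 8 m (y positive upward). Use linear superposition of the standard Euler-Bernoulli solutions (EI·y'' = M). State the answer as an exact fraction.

Load 1 — point force P=14 kN at a=48/5 m (b=L-a=32/5):
  θ_1 = -Pb(L²-b²-3x²)/(6LEI)  [x≤a] = -14·(32/5)·(16²-(32/5)²-3·8²)/(6·16·50000) = -168/390625 rad
Load 2 — point force P=9 kN at a=16/3 m (b=L-a=32/3):
  θ_2 = -Pa(2L²-6Lx+3x²+a²)/(6LEI)  [x>a] = -9·(16/3)·(2·16²-6·16·8+3·8²+(16/3)²)/(6·16·50000) = 2/5625 rad
Load 3 — uniform load w=14 kN/m over full span:
  θ_3 = -w(L³-6Lx²+4x³)/(24EI) = -14·(16³-6·16·8²+4·8³)/(24·50000) = 0 rad
Load 4 — point force P=2 kN at a=32/3 m (b=L-a=16/3):
  θ_4 = -Pb(L²-b²-3x²)/(6LEI)  [x≤a] = -2·(16/3)·(16²-(16/3)²-3·8²)/(6·16·50000) = -4/50625 rad
Superposition: θ = Σ θ_i = -4858/31640625 rad ≈ -0.000154 rad

θ(8) = -4858/31640625 rad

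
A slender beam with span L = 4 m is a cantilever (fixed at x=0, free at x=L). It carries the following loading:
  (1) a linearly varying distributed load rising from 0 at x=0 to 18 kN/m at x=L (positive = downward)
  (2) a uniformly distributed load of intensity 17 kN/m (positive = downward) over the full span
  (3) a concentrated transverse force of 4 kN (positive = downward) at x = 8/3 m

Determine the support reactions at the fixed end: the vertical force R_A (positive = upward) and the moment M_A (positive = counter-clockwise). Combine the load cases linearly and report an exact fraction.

R_A = 108 kN, M_A = 728/3 kN·m

Load 1 — triangular load w₀=18 kN/m (0→w₀ over full span):
  R_A = w₀L/2 = 18·4/2 = 36 kN
  M_A = w₀L²/3 = 18·4²/3 = 96 kN·m
Load 2 — uniform load w=17 kN/m over full span:
  R_A = wL = 17·4 = 68 kN
  M_A = wL²/2 = 17·4²/2 = 136 kN·m
Load 3 — point force P=4 kN at a=8/3 m (b=L-a=4/3):
  R_A = P = 4 kN
  M_A = Pa = 4·(8/3) = 32/3 kN·m
Superposition: R_A = 108 kN, M_A = 728/3 kN·m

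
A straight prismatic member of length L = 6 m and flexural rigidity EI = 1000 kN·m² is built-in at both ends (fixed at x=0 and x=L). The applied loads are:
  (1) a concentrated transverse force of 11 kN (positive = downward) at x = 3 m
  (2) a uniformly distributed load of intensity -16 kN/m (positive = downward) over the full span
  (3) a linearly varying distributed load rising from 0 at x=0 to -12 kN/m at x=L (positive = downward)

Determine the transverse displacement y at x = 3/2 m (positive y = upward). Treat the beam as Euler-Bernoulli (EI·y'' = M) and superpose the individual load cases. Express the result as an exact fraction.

Load 1 — point force P=11 kN at a=3 m (b=L-a=3):
  y_1 = -Pb²x²(3aL-(3a+b)x)/(6L³EI)  [x≤a] = -11·3²·(3/2)²·(3·3·6-(3·3+3)·(3/2))/(6·6³·1000) = -99/16000 m
Load 2 — uniform load w=-16 kN/m over full span:
  y_2 = -wx²(L-x)²/(24EI) = -(-16)·(3/2)²·(6-(3/2))²/(24·1000) = 243/8000 m
Load 3 — triangular load w₀=-12 kN/m (0→w₀ over full span):
  y_3 = -w₀x²(L-x)²(x+2L)/(120LEI) = -(-12)·(3/2)²·(6-(3/2))²·((3/2)+2·6)/(120·6·1000) = 6561/640000 m
Superposition: y = Σ y_i = 22041/640000 m ≈ 0.034439 m

y(3/2) = 22041/640000 m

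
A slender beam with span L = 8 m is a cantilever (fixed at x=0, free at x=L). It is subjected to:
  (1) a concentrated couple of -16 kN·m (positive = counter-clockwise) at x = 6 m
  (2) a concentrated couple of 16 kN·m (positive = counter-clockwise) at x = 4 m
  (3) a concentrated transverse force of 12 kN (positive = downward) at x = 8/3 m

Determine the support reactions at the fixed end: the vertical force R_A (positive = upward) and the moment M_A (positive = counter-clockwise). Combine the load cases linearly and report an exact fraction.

Load 1 — applied couple M₀=-16 kN·m at a=6 m (b=L-a=2):
  R_A = 0 kN
  M_A = -M₀ = -(-16) = 16 kN·m
Load 2 — applied couple M₀=16 kN·m at a=4 m (b=L-a=4):
  R_A = 0 kN
  M_A = -M₀ = -16 kN·m
Load 3 — point force P=12 kN at a=8/3 m (b=L-a=16/3):
  R_A = P = 12 kN
  M_A = Pa = 12·(8/3) = 32 kN·m
Superposition: R_A = 12 kN, M_A = 32 kN·m

R_A = 12 kN, M_A = 32 kN·m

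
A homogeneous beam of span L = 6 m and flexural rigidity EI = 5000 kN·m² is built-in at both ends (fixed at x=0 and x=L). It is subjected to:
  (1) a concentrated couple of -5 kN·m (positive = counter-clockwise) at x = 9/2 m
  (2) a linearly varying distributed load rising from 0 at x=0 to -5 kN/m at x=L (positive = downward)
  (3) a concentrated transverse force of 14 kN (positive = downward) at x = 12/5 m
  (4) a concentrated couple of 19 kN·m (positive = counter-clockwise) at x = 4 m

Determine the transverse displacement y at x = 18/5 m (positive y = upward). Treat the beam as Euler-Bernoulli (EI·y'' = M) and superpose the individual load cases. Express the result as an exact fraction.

y(18/5) = -1144521/625000000 m

Load 1 — applied couple M₀=-5 kN·m at a=9/2 m (b=L-a=3/2):
  y_1 = (R_Ax³/6 - M_Ax²/2)/EI  [x≤a] with R_A=-15/16, M_A=-25/16 = ((-15/16)·(18/5)³/6 - (-25/16)·(18/5)²/2)/5000 = 567/1000000 m
Load 2 — triangular load w₀=-5 kN/m (0→w₀ over full span):
  y_2 = -w₀x²(L-x)²(x+2L)/(120LEI) = -(-5)·(18/5)²·(6-(18/5))²·((18/5)+2·6)/(120·6·5000) = 3159/1953125 m
Load 3 — point force P=14 kN at a=12/5 m (b=L-a=18/5):
  y_3 = -Pa²(L-x)²(3bL-(3b+a)(L-x))/(6L³EI)  [x>a] = -14·(12/5)²·(6-(18/5))²·(3·(18/5)·6-(3·(18/5)+(12/5))·(6-(18/5)))/(6·6³·5000) = -23184/9765625 m
Load 4 — applied couple M₀=19 kN·m at a=4 m (b=L-a=2):
  y_4 = (R_Ax³/6 - M_Ax²/2)/EI  [x≤a] with R_A=38/9, M_A=19/3 = ((38/9)·(18/5)³/6 - (19/3)·(18/5)²/2)/5000 = -513/312500 m
Superposition: y = Σ y_i = -1144521/625000000 m ≈ -0.001831 m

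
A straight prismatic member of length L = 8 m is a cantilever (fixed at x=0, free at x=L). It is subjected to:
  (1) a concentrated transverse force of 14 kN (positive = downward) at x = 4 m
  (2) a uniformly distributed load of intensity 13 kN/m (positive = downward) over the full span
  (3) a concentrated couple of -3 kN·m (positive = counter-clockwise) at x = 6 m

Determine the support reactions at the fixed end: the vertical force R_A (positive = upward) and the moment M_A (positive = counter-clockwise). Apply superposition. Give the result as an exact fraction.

R_A = 118 kN, M_A = 475 kN·m

Load 1 — point force P=14 kN at a=4 m (b=L-a=4):
  R_A = P = 14 kN
  M_A = Pa = 14·4 = 56 kN·m
Load 2 — uniform load w=13 kN/m over full span:
  R_A = wL = 13·8 = 104 kN
  M_A = wL²/2 = 13·8²/2 = 416 kN·m
Load 3 — applied couple M₀=-3 kN·m at a=6 m (b=L-a=2):
  R_A = 0 kN
  M_A = -M₀ = -(-3) = 3 kN·m
Superposition: R_A = 118 kN, M_A = 475 kN·m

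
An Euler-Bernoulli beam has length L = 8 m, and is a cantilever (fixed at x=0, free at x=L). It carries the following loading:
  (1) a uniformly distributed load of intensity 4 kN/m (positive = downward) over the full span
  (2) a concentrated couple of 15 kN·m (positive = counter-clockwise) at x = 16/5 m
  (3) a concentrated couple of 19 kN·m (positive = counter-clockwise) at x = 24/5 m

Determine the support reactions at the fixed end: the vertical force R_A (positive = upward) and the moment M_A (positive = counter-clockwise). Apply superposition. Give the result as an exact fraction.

R_A = 32 kN, M_A = 94 kN·m

Load 1 — uniform load w=4 kN/m over full span:
  R_A = wL = 4·8 = 32 kN
  M_A = wL²/2 = 4·8²/2 = 128 kN·m
Load 2 — applied couple M₀=15 kN·m at a=16/5 m (b=L-a=24/5):
  R_A = 0 kN
  M_A = -M₀ = -15 kN·m
Load 3 — applied couple M₀=19 kN·m at a=24/5 m (b=L-a=16/5):
  R_A = 0 kN
  M_A = -M₀ = -19 kN·m
Superposition: R_A = 32 kN, M_A = 94 kN·m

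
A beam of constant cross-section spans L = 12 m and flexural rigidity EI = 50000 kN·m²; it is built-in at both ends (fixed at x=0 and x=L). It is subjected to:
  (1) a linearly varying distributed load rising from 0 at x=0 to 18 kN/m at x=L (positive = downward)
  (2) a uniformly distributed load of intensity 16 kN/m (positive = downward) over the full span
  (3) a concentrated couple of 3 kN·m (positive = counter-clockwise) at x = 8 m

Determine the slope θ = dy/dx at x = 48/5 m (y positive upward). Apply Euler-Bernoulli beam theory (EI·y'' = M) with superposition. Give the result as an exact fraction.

θ(48/5) = 27723/3906250 rad

Load 1 — triangular load w₀=18 kN/m (0→w₀ over full span):
  θ_1 = -w₀(2x(L-x)(L-2x)(x+2L)+x²(L-x)²)/(120LEI) = -18·(2·(48/5)·(12-(48/5))·(12-2·(48/5))·((48/5)+2·12)+(48/5)²·(12-(48/5))²)/(120·12·50000) = 5184/1953125 rad
Load 2 — uniform load w=16 kN/m over full span:
  θ_2 = -wx(L-x)(L-2x)/(12EI) = -16·(48/5)·(12-(48/5))·(12-2·(48/5))/(12·50000) = 1728/390625 rad
Load 3 — applied couple M₀=3 kN·m at a=8 m (b=L-a=4):
  θ_3 = (R_Ax²/2 - M_Ax - M₀(x-a))/EI  [x>a] with R_A=1/3, M_A=1 = ((1/3)·(48/5)²/2 - 1·(48/5) - 3·((48/5)-8))/50000 = 3/156250 rad
Superposition: θ = Σ θ_i = 27723/3906250 rad ≈ 0.007097 rad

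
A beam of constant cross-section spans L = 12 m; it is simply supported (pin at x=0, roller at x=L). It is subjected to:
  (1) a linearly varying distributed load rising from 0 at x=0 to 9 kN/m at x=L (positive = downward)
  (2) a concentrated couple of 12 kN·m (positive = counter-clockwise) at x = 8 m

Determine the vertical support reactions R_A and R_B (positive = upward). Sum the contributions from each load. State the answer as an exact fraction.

Load 1 — triangular load w₀=9 kN/m (0→w₀ over full span):
  R_A = w₀L/6 = 9·12/6 = 18 kN
  R_B = w₀L/3 = 9·12/3 = 36 kN
Load 2 — applied couple M₀=12 kN·m at a=8 m (b=L-a=4):
  R_A = M₀/L = 12/12 = 1 kN
  R_B = -M₀/L = -12/12 = -1 kN
Superposition: R_A = 19 kN, R_B = 35 kN

R_A = 19 kN, R_B = 35 kN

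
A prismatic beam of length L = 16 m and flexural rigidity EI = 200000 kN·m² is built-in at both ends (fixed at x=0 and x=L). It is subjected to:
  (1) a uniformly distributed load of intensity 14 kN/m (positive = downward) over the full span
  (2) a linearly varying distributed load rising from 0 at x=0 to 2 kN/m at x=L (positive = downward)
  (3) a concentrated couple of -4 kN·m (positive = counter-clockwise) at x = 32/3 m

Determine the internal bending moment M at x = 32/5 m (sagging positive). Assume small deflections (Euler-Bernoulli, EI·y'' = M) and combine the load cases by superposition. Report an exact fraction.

M(32/5) = 52052/375 kN·m

Load 1 — uniform load w=14 kN/m over full span:
  M_1 = wLx/2 - wL²/12 - wx²/2 = 14·16·(32/5)/2 - 14·16²/12 - 14·(32/5)²/2 = 9856/75 kN·m
Load 2 — triangular load w₀=2 kN/m (0→w₀ over full span):
  M_2 = 3w₀Lx/20 - w₀L²/30 - w₀x³/(6L) = 3·2·16·(32/5)/20 - 2·16²/30 - 2·(32/5)³/(6·16) = 1024/125 kN·m
Load 3 — applied couple M₀=-4 kN·m at a=32/3 m (b=L-a=16/3):
  M_3 = R_Ax - M_A  [x≤a] with R_A=-1/3, M_A=-4/3 = (-1/3)·(32/5) - (-4/3) = -4/5 kN·m
Superposition: M = Σ M_i = 52052/375 kN·m ≈ 138.805333 kN·m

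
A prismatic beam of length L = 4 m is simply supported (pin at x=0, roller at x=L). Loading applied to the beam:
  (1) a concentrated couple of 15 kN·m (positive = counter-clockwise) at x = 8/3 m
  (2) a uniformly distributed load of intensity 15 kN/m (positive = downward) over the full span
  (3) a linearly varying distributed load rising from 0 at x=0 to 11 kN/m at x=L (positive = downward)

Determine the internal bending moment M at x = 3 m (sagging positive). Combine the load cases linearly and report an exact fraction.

Load 1 — applied couple M₀=15 kN·m at a=8/3 m (b=L-a=4/3):
  M_1 = M₀x/L - M₀  [x>a] = 15·3/4 - 15 = -15/4 kN·m
Load 2 — uniform load w=15 kN/m over full span:
  M_2 = wx(L-x)/2 = 15·3·(4-3)/2 = 45/2 kN·m
Load 3 — triangular load w₀=11 kN/m (0→w₀ over full span):
  M_3 = w₀Lx/6 - w₀x³/(6L) = 11·4·3/6 - 11·3³/(6·4) = 77/8 kN·m
Superposition: M = Σ M_i = 227/8 kN·m ≈ 28.375000 kN·m

M(3) = 227/8 kN·m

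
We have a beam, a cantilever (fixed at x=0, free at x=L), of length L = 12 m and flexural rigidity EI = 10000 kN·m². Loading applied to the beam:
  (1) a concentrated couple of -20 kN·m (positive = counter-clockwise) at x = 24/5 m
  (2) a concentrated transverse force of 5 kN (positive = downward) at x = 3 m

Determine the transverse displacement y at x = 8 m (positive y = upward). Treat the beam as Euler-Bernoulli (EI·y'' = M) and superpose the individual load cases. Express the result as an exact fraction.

Load 1 — applied couple M₀=-20 kN·m at a=24/5 m (b=L-a=36/5):
  y_1 = M₀a(2x-a)/(2EI)  [x>a] = (-20)·(24/5)·(2·8-(24/5))/(2·10000) = -168/3125 m
Load 2 — point force P=5 kN at a=3 m (b=L-a=9):
  y_2 = -Pa²(3x-a)/(6EI)  [x>a] = -5·3²·(3·8-3)/(6·10000) = -63/4000 m
Superposition: y = Σ y_i = -6951/100000 m ≈ -0.069510 m

y(8) = -6951/100000 m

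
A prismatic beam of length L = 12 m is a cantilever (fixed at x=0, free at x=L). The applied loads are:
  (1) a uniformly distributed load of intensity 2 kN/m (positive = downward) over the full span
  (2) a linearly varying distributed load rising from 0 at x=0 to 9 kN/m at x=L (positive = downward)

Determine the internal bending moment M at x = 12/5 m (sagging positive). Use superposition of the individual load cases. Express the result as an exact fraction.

M(12/5) = -49536/125 kN·m

Load 1 — uniform load w=2 kN/m over full span:
  M_1 = -w(L-x)²/2 = -2·(12-(12/5))²/2 = -2304/25 kN·m
Load 2 — triangular load w₀=9 kN/m (0→w₀ over full span):
  M_2 = w₀Lx/2 - w₀L²/3 - w₀x³/(6L) = 9·12·(12/5)/2 - 9·12²/3 - 9·(12/5)³/(6·12) = -38016/125 kN·m
Superposition: M = Σ M_i = -49536/125 kN·m ≈ -396.288000 kN·m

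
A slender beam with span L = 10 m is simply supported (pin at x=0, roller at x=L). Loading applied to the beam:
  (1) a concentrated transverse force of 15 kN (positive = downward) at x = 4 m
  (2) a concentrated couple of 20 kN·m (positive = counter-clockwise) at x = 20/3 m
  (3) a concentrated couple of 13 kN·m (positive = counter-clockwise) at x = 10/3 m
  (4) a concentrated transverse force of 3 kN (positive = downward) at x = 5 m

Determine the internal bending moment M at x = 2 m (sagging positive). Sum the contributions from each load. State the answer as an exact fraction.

M(2) = 138/5 kN·m

Load 1 — point force P=15 kN at a=4 m (b=L-a=6):
  M_1 = Pbx/L  [x≤a] = 15·6·2/10 = 18 kN·m
Load 2 — applied couple M₀=20 kN·m at a=20/3 m (b=L-a=10/3):
  M_2 = M₀x/L  [x≤a] = 20·2/10 = 4 kN·m
Load 3 — applied couple M₀=13 kN·m at a=10/3 m (b=L-a=20/3):
  M_3 = M₀x/L  [x≤a] = 13·2/10 = 13/5 kN·m
Load 4 — point force P=3 kN at a=5 m (b=L-a=5):
  M_4 = Pbx/L  [x≤a] = 3·5·2/10 = 3 kN·m
Superposition: M = Σ M_i = 138/5 kN·m ≈ 27.600000 kN·m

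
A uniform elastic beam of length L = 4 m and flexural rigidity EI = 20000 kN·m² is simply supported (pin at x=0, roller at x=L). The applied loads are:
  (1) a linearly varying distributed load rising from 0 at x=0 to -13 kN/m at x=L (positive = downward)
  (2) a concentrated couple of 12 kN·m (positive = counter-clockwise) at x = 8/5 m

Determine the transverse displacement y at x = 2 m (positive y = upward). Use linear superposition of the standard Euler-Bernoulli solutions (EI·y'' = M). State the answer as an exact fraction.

Load 1 — triangular load w₀=-13 kN/m (0→w₀ over full span):
  y_1 = -w₀x(7L⁴-10L²x²+3x⁴)/(360LEI) = -(-13)·2·(7·4⁴-10·4²·2²+3·2⁴)/(360·4·20000) = 13/12000 m
Load 2 — applied couple M₀=12 kN·m at a=8/5 m (b=L-a=12/5):
  y_2 = (M₀x³/(6L)-M₀(x-a)²/2+C₁x)/EI  [x>a] with C₁=M₀(3b²-L²)/(6L)=16/25 = (12·2³/(6·4)-12·(2-(8/5))²/2+(16/25)·2)/20000 = 27/125000 m
Superposition: y = Σ y_i = 1949/1500000 m ≈ 0.001299 m

y(2) = 1949/1500000 m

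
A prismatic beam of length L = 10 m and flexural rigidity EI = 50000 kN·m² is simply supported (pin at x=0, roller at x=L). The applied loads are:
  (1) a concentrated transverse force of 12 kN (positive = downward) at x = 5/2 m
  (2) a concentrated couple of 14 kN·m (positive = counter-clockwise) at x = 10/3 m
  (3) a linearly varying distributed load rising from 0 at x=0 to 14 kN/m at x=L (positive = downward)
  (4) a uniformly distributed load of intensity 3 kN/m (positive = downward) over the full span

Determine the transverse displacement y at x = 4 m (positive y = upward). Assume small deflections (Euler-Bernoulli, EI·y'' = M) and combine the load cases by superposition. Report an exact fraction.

Load 1 — point force P=12 kN at a=5/2 m (b=L-a=15/2):
  y_1 = -Pa(L-x)(2Lx-a²-x²)/(6LEI)  [x>a] = -12·(5/2)·(10-4)·(2·10·4-(5/2)²-4²)/(6·10·50000) = -693/200000 m
Load 2 — applied couple M₀=14 kN·m at a=10/3 m (b=L-a=20/3):
  y_2 = (M₀x³/(6L)-M₀(x-a)²/2+C₁x)/EI  [x>a] with C₁=M₀(3b²-L²)/(6L)=70/9 = (14·4³/(6·10)-14·(4-(10/3))²/2+(70/9)·4)/50000 = 161/187500 m
Load 3 — triangular load w₀=14 kN/m (0→w₀ over full span):
  y_3 = -w₀x(7L⁴-10L²x²+3x⁴)/(360LEI) = -14·4·(7·10⁴-10·10²·4²+3·4⁴)/(360·10·50000) = -7987/468750 m
Load 4 — uniform load w=3 kN/m over full span:
  y_4 = -wx(L³-2Lx²+x³)/(24EI) = -3·4·(10³-2·10·4²+4³)/(24·50000) = -93/12500 m
Superposition: y = Σ y_i = -406279/15000000 m ≈ -0.027085 m

y(4) = -406279/15000000 m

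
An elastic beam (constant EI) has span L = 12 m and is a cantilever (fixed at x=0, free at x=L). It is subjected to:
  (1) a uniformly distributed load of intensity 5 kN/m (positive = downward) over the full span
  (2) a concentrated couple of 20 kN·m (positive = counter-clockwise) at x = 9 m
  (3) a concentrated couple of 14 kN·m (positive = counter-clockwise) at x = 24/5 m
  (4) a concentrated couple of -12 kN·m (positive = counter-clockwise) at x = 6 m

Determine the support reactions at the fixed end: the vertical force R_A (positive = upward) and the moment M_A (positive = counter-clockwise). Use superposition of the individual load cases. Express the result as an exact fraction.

Load 1 — uniform load w=5 kN/m over full span:
  R_A = wL = 5·12 = 60 kN
  M_A = wL²/2 = 5·12²/2 = 360 kN·m
Load 2 — applied couple M₀=20 kN·m at a=9 m (b=L-a=3):
  R_A = 0 kN
  M_A = -M₀ = -20 kN·m
Load 3 — applied couple M₀=14 kN·m at a=24/5 m (b=L-a=36/5):
  R_A = 0 kN
  M_A = -M₀ = -14 kN·m
Load 4 — applied couple M₀=-12 kN·m at a=6 m (b=L-a=6):
  R_A = 0 kN
  M_A = -M₀ = -(-12) = 12 kN·m
Superposition: R_A = 60 kN, M_A = 338 kN·m

R_A = 60 kN, M_A = 338 kN·m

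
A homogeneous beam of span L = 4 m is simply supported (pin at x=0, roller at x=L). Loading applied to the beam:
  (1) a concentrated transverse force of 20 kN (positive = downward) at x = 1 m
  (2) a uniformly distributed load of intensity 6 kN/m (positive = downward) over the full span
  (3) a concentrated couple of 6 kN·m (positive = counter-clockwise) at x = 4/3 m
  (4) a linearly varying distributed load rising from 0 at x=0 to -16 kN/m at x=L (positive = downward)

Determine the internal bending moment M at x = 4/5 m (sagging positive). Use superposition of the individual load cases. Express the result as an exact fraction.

M(4/5) = 1586/125 kN·m

Load 1 — point force P=20 kN at a=1 m (b=L-a=3):
  M_1 = Pbx/L  [x≤a] = 20·3·(4/5)/4 = 12 kN·m
Load 2 — uniform load w=6 kN/m over full span:
  M_2 = wx(L-x)/2 = 6·(4/5)·(4-(4/5))/2 = 192/25 kN·m
Load 3 — applied couple M₀=6 kN·m at a=4/3 m (b=L-a=8/3):
  M_3 = M₀x/L  [x≤a] = 6·(4/5)/4 = 6/5 kN·m
Load 4 — triangular load w₀=-16 kN/m (0→w₀ over full span):
  M_4 = w₀Lx/6 - w₀x³/(6L) = (-16)·4·(4/5)/6 - (-16)·(4/5)³/(6·4) = -1024/125 kN·m
Superposition: M = Σ M_i = 1586/125 kN·m ≈ 12.688000 kN·m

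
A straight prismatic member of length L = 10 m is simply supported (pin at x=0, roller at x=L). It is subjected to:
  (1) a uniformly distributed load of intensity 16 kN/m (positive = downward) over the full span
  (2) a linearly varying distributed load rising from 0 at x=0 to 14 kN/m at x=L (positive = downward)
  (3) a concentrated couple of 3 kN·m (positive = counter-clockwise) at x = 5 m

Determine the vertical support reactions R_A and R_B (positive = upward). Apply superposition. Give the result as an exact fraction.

R_A = 3109/30 kN, R_B = 3791/30 kN

Load 1 — uniform load w=16 kN/m over full span:
  R_A = wL/2 = 16·10/2 = 80 kN
  R_B = wL/2 = 16·10/2 = 80 kN
Load 2 — triangular load w₀=14 kN/m (0→w₀ over full span):
  R_A = w₀L/6 = 14·10/6 = 70/3 kN
  R_B = w₀L/3 = 14·10/3 = 140/3 kN
Load 3 — applied couple M₀=3 kN·m at a=5 m (b=L-a=5):
  R_A = M₀/L = 3/10 kN
  R_B = -M₀/L = -3/10 kN
Superposition: R_A = 3109/30 kN, R_B = 3791/30 kN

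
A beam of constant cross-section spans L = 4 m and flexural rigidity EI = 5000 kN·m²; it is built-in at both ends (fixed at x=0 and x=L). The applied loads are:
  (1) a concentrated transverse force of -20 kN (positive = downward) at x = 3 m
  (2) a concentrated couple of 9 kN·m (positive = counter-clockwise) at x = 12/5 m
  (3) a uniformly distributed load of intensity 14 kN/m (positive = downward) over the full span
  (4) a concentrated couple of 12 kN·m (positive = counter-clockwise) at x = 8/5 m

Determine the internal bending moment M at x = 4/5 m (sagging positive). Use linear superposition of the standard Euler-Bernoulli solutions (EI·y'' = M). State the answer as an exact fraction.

Load 1 — point force P=-20 kN at a=3 m (b=L-a=1):
  M_1 = Pb²(3a+b)x/L³ - Pab²/L²  [x≤a] = (-20)·1²·(3·3+1)·(4/5)/4³ - (-20)·3·1²/4² = 5/4 kN·m
Load 2 — applied couple M₀=9 kN·m at a=12/5 m (b=L-a=8/5):
  M_2 = R_Ax - M_A  [x≤a] with R_A=81/25, M_A=72/25 = (81/25)·(4/5) - (72/25) = -36/125 kN·m
Load 3 — uniform load w=14 kN/m over full span:
  M_3 = wLx/2 - wL²/12 - wx²/2 = 14·4·(4/5)/2 - 14·4²/12 - 14·(4/5)²/2 = -56/75 kN·m
Load 4 — applied couple M₀=12 kN·m at a=8/5 m (b=L-a=12/5):
  M_4 = R_Ax - M_A  [x≤a] with R_A=108/25, M_A=36/25 = (108/25)·(4/5) - (36/25) = 252/125 kN·m
Superposition: M = Σ M_i = 3347/1500 kN·m ≈ 2.231333 kN·m

M(4/5) = 3347/1500 kN·m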